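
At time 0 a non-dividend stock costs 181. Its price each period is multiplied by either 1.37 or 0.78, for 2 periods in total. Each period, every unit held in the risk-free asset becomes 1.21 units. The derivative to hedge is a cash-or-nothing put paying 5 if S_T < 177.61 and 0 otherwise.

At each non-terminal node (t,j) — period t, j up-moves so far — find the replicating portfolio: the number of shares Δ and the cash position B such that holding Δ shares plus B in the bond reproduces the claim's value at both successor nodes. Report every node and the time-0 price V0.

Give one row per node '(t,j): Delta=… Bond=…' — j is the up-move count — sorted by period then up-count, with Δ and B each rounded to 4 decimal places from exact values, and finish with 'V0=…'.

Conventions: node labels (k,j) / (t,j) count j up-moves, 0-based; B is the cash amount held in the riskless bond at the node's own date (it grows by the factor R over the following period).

(0,0): Delta=-0.0105 Bond=2.1505
(1,0): Delta=-0.0600 Bond=9.5952
(1,1): Delta=0.0000 Bond=0.0000
V0=0.2512

No-arbitrage ⇒ martingale measure with p* = (R−d)/(u−d) = 0.7288.
At maturity the claim pays: V(2,0)=5.0000, V(2,1)=0.0000, V(2,2)=0.0000
(1,0): S=141.1800. Δ = (V_up−V_dn)/(S_up−S_dn) = (0.0000−5.0000)/(193.4166−110.1204) = -0.0600. V = [p*·0.0000 + (1−p*)·5.0000]/1.21 = 1.1206. B = V − Δ·S = 9.5952.
(1,1): S=247.9700. Δ = (V_up−V_dn)/(S_up−S_dn) = (0.0000−0.0000)/(339.7189−193.4166) = 0.0000. V = [p*·0.0000 + (1−p*)·0.0000]/1.21 = 0.0000. B = V − Δ·S = 0.0000.
(0,0): S=181.0000. Δ = (V_up−V_dn)/(S_up−S_dn) = (0.0000−1.1206)/(247.9700−141.1800) = -0.0105. V = [p*·0.0000 + (1−p*)·1.1206]/1.21 = 0.2512. B = V − Δ·S = 2.1505.
Check: Δ(0,0)·S0 + B(0,0) = 0.2512 = V0.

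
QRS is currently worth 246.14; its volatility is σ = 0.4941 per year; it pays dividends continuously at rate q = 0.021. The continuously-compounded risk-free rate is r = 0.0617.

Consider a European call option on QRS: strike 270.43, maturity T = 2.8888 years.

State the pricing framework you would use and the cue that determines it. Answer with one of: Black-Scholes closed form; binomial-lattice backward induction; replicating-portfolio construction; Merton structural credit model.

framework: Black-Scholes closed form

Key observation: with QRS following a GBM at constant σ and r, the European call struck at 270.43 prices in closed form — nothing here needs a stepwise model or a balance sheet.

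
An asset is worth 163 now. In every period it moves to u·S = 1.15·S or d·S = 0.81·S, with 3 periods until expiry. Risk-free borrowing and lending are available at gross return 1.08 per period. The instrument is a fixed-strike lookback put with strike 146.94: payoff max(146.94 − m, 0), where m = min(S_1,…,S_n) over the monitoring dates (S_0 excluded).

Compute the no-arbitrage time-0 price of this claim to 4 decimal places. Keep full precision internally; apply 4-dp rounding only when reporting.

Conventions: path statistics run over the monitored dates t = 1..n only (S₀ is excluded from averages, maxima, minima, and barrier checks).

Risk-neutral up-probability p* = (R−d)/(u−d) = (1.08−0.81)/(1.15−0.81) = 0.7941; the claim prices as the p*-weighted sum of path payoffs discounted by R^3.
Enumerate all 2^3 = 8 price paths (U = up ×1.15, D = down ×0.81); each path with k up-moves has probability p*^k·(1−p*)^(3−k).
DDD: m=86.6249, payoff=60.3151, prob=0.008727
UDD: m=122.9859, payoff=23.9541, prob=0.033661
DUD: m=122.9859, payoff=23.9541, prob=0.033661
UUD: m=174.6097, payoff=0.0000, prob=0.129834
DDU: m=106.9443, payoff=39.9957, prob=0.033661
UDU: m=151.8345, payoff=0.0000, prob=0.129834
DUU: m=132.0300, payoff=14.9100, prob=0.129834
UUU: m=187.4500, payoff=0.0000, prob=0.500789
Price = Σ prob·payoff / R^3 = 5.421091 / 1.259712 = 4.3034

price = 4.3034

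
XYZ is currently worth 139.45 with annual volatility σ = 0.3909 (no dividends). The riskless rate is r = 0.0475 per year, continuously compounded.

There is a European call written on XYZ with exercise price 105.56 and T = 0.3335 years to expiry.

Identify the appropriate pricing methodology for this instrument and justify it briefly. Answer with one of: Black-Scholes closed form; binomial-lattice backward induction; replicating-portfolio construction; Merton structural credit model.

Key observation: with XYZ following a GBM at constant σ and r, the European call struck at 105.56 prices in closed form — nothing here needs a stepwise model or a balance sheet.

framework: Black-Scholes closed form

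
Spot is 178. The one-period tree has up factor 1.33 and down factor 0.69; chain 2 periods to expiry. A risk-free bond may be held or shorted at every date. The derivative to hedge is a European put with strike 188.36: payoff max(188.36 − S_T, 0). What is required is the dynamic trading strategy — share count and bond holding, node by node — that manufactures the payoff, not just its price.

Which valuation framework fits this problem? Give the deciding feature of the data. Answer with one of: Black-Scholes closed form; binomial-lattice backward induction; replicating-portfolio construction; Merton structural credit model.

framework: replicating-portfolio construction

Key observation: since the answer must list Δ and B at each node of the 1.33/0.69 lattice on 178, the replicating-portfolio method — solving the two-state system at every node — is the one that applies.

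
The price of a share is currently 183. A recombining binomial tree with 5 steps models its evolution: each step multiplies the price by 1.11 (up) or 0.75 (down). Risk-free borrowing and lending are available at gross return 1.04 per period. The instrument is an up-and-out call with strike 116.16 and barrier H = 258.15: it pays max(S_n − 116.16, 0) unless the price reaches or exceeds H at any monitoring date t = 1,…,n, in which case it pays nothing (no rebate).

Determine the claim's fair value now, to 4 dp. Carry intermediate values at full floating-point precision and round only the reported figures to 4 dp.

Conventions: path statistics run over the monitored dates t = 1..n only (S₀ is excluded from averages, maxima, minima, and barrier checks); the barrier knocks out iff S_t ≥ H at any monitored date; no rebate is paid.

Under the martingale measure an up-move has probability p* = 0.8056; value the claim as the probability-weighted average of per-path payoffs, discounted 5 periods at R = 1.04.
Enumerate all 2^5 = 32 price paths (U = up ×1.11, D = down ×0.75); each path with k up-moves has probability p*^k·(1−p*)^(5−k).
DDDDD: M=137.2500, payoff=0.0000, prob=0.000278
UDDDD: M=203.1300, payoff=0.0000, prob=0.001152
DUDDD: M=152.3475, payoff=0.0000, prob=0.001152
UUDDD: M=225.4743, payoff=0.0000, prob=0.004771
DDUDD: M=137.2500, payoff=0.0000, prob=0.001152
UDUDD: M=203.1300, payoff=0.0000, prob=0.004771
DUUDD: M=169.1057, payoff=0.0000, prob=0.004771
UUUDD: M=250.2765, payoff=24.6205, prob=0.019764
DDDUD: M=137.2500, payoff=0.0000, prob=0.001152
UDDUD: M=203.1300, payoff=0.0000, prob=0.004771
DUDUD: M=152.3475, payoff=0.0000, prob=0.004771
UUDUD: M=225.4743, payoff=24.6205, prob=0.019764
DDUUD: M=137.2500, payoff=0.0000, prob=0.004771
UDUUD: M=203.1300, payoff=24.6205, prob=0.019764
DUUUD: M=187.7074, payoff=24.6205, prob=0.019764
UUUUD: M=277.8069, payoff=0.0000, prob=0.081880
DDDDU: M=137.2500, payoff=0.0000, prob=0.001152
UDDDU: M=203.1300, payoff=0.0000, prob=0.004771
DUDDU: M=152.3475, payoff=0.0000, prob=0.004771
UUDDU: M=225.4743, payoff=24.6205, prob=0.019764
DDUDU: M=137.2500, payoff=0.0000, prob=0.004771
UDUDU: M=203.1300, payoff=24.6205, prob=0.019764
DUUDU: M=169.1057, payoff=24.6205, prob=0.019764
UUUDU: M=250.2765, payoff=92.1952, prob=0.081880
DDDUU: M=137.2500, payoff=0.0000, prob=0.004771
UDDUU: M=203.1300, payoff=24.6205, prob=0.019764
DUDUU: M=152.3475, payoff=24.6205, prob=0.019764
UUDUU: M=225.4743, payoff=92.1952, prob=0.081880
DDUUU: M=140.7805, payoff=24.6205, prob=0.019764
UDUUU: M=208.3552, payoff=92.1952, prob=0.081880
DUUUU: M=208.3552, payoff=92.1952, prob=0.081880
UUUUU: M=308.3656, payoff=0.0000, prob=0.339217
Price = Σ prob·payoff / R^5 = 35.061768 / 1.216653 = 28.8182

price = 28.8182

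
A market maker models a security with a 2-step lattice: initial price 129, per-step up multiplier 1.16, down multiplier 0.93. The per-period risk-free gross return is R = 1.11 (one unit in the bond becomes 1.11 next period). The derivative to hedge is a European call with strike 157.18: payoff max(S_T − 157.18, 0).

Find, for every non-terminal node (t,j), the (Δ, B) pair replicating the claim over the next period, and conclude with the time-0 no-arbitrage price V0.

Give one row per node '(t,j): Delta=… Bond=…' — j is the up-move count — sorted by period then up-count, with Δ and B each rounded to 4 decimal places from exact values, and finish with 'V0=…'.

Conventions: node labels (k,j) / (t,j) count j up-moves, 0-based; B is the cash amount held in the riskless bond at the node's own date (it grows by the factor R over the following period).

Under the risk-neutral measure, an up-move has probability p* = (R−d)/(u−d) = 0.7826 and values discount at R = 1.11.
Expiry values: V(2,0)=0.0000, V(2,1)=0.0000, V(2,2)=16.4024
Node (1,0) S=119.9700: V=(p*·0.0000+(1−p*)·0.0000)/1.11=0.0000; Δ=(0.0000−0.0000)/(139.1652−111.5721)=0.0000; B=V−Δ·S=0.0000
Node (1,1) S=149.6400: V=(p*·16.4024+(1−p*)·0.0000)/1.11=11.5646; Δ=(16.4024−0.0000)/(173.5824−139.1652)=0.4766; B=V−Δ·S=-59.7502
Node (0,0) S=129.0000: V=(p*·11.5646+(1−p*)·0.0000)/1.11=8.1536; Δ=(11.5646−0.0000)/(149.6400−119.9700)=0.3898; B=V−Δ·S=-42.1271
Verification: the root portfolio costs Δ(0,0)·S0 + B(0,0) = 8.1536, matching V0.

(0,0): Delta=0.3898 Bond=-42.1271
(1,0): Delta=0.0000 Bond=0.0000
(1,1): Delta=0.4766 Bond=-59.7502
V0=8.1536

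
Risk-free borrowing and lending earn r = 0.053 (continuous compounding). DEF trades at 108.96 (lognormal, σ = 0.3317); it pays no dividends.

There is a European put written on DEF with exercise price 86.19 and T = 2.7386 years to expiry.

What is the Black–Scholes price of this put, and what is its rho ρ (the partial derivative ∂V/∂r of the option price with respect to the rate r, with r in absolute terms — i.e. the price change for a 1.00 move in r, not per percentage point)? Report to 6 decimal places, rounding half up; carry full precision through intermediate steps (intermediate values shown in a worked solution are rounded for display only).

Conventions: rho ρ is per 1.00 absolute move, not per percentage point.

price = 7.020749
ρ = -69.069869

σ√T = 0.3317·√2.7386 = 0.548921
d₁ = (ln(S/K) + (r+σ²/2)T) / (σ√T) = (ln(108.96/86.19) + (0.053+0.3317²/2)·2.7386) / 0.548921 = (0.234427 + 0.295803) / 0.548921 = 0.965949
d₂ = d₁ − σ√T = 0.965949 − 0.548921 = 0.417028
e^{−rT} = 0.864896
N(−d₁) = 0.167035,  N(−d₂) = 0.338329
Put price V = K·e^{−rT}·N(−d₂) − S·N(−d₁) = 25.220868 − 18.200119 = 7.020749
ρ = −K·T·e^{−rT}·N(−d₂) = -69.069869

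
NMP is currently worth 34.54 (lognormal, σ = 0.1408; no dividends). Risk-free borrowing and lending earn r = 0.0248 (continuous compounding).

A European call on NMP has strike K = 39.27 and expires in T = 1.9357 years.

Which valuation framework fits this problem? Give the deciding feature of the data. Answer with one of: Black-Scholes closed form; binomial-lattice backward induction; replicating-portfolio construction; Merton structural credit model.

Key observation: everything needed for the exact continuous-time valuation of the European call on NMP (strike 39.27) is given, and no feature rules the closed form out.

framework: Black-Scholes closed form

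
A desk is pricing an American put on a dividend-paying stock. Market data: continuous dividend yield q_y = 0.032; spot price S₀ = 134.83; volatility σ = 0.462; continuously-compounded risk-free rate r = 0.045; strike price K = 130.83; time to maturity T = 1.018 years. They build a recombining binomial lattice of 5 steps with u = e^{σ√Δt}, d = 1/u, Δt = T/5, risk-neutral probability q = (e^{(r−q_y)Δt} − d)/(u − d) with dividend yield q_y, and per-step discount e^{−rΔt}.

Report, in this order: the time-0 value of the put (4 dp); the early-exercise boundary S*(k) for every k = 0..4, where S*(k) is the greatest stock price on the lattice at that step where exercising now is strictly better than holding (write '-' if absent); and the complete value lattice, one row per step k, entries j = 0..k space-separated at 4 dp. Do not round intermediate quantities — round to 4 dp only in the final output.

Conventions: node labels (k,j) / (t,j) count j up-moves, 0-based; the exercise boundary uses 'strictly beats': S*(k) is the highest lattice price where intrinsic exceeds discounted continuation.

price = 22.3399
boundary = - - - 72.1410 88.8622
tree:
22.3399
31.9992 11.1935
44.2875 17.8918 3.3771
58.6890 27.8916 6.2466 0.0000
72.2637 41.9678 11.5540 0.0000 0.0000
83.2841 58.6890 21.3709 0.0000 0.0000 0.0000

Δt=0.20360  u=1.23178  d=0.81183  q=0.45438  discount=0.99088
step 5 (expiry): payoffs max(K−S,0) = 83.2841 58.6890 21.3709 0.0000 0.0000 0.0000
step 4: (k=4,j=0): S=58.5663, K−S=72.2637, hold=71.4509 ⇒ V=72.2637 exercise | (k=4,j=1): S=88.8622, K−S=41.9678, hold=41.3517 ⇒ V=41.9678 exercise | (k=4,j=2): S=134.8300, K−S=0.0000, hold=11.5540 ⇒ V=11.5540 continue | (k=4,j=3): S=204.5766, K−S=0.0000, hold=0.0000 ⇒ V=0.0000 continue | (k=4,j=4): S=310.4027, K−S=0.0000, hold=0.0000 ⇒ V=0.0000 continue  boundary S*=88.8622
step 3: (k=3,j=0): S=72.1410, K−S=58.6890, hold=57.9643 ⇒ V=58.6890 exercise | (k=3,j=1): S=109.4591, K−S=21.3709, hold=27.8916 ⇒ V=27.8916 continue | (k=3,j=2): S=166.0815, K−S=0.0000, hold=6.2466 ⇒ V=6.2466 continue | (k=3,j=3): S=251.9943, K−S=0.0000, hold=0.0000 ⇒ V=0.0000 continue  boundary S*=72.1410
step 2: (k=2,j=0): S=88.8622, K−S=41.9678, hold=44.2875 ⇒ V=44.2875 continue | (k=2,j=1): S=134.8300, K−S=0.0000, hold=17.8918 ⇒ V=17.8918 continue | (k=2,j=2): S=204.5766, K−S=0.0000, hold=3.3771 ⇒ V=3.3771 continue  boundary S*=-
step 1: (k=1,j=0): S=109.4591, K−S=21.3709, hold=31.9992 ⇒ V=31.9992 continue | (k=1,j=1): S=166.0815, K−S=0.0000, hold=11.1935 ⇒ V=11.1935 continue  boundary S*=-
step 0: (k=0,j=0): S=134.8300, K−S=0.0000, hold=22.3399 ⇒ V=22.3399 continue  boundary S*=-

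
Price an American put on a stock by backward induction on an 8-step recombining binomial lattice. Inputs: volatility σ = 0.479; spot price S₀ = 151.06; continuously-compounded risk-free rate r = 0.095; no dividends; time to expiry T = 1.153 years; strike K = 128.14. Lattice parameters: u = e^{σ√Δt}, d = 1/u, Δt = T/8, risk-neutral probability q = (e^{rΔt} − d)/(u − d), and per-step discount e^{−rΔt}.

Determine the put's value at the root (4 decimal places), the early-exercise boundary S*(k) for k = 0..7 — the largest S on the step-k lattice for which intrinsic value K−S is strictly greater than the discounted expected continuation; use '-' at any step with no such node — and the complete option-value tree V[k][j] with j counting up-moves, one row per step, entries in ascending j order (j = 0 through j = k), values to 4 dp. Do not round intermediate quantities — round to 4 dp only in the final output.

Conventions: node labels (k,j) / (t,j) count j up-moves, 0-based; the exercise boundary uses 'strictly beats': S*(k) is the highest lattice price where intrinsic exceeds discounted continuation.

price = 13.9431
boundary = - - - - 72.9877 87.5436 72.9877 87.5436
tree:
13.9431
20.6290 7.4402
29.6520 11.9035 3.0468
41.2195 18.5559 5.3781 0.7284
55.1523 28.0084 9.3295 1.4546 0.0000
67.2880 40.5964 15.8141 2.9050 0.0000 0.0000
77.4059 55.1523 25.9549 5.8014 0.0000 0.0000 0.0000
85.8415 67.2880 40.5964 11.5858 0.0000 0.0000 0.0000 0.0000
92.8745 77.4059 55.1523 23.1375 0.0000 0.0000 0.0000 0.0000 0.0000

Δt=0.14413, u=1.19943, d=0.83373, q=0.49236, disc=e^(-rΔt)=0.98640
k=8 terminal: V=max(K-S,0) → 92.8745 77.4059 55.1523 23.1375 0.0000 0.0000 0.0000 0.0000 0.0000
k=7: j=0 S=42.2985 intr=85.8415 cont=84.0990 V=85.8415[EX]; j=1 S=60.8520 intr=67.2880 cont=65.5455 V=67.2880[EX]; j=2 S=87.5436 intr=40.5964 cont=38.8538 V=40.5964[EX]; j=3 S=125.9431 intr=2.1969 cont=11.5858 V=11.5858[hold]; j=4 S=181.1859 intr=0.0000 cont=0.0000 V=0.0000[hold]; j=5 S=260.6600 intr=0.0000 cont=0.0000 V=0.0000[hold]; j=6 S=374.9940 intr=0.0000 cont=0.0000 V=0.0000[hold]; j=7 S=539.4787 intr=0.0000 cont=0.0000 V=0.0000[hold]  S*(7)=87.5436
k=6: j=0 S=50.7341 intr=77.4059 cont=75.6634 V=77.4059[EX]; j=1 S=72.9877 intr=55.1523 cont=53.4098 V=55.1523[EX]; j=2 S=105.0025 intr=23.1375 cont=25.9549 V=25.9549[hold]; j=3 S=151.0600 intr=0.0000 cont=5.8014 V=5.8014[hold]; j=4 S=217.3199 intr=0.0000 cont=0.0000 V=0.0000[hold]; j=5 S=312.6435 intr=0.0000 cont=0.0000 V=0.0000[hold]; j=6 S=449.7791 intr=0.0000 cont=0.0000 V=0.0000[hold]  S*(6)=72.9877
k=5: j=0 S=60.8520 intr=67.2880 cont=65.5455 V=67.2880[EX]; j=1 S=87.5436 intr=40.5964 cont=40.2221 V=40.5964[EX]; j=2 S=125.9431 intr=2.1969 cont=15.8141 V=15.8141[hold]; j=3 S=181.1859 intr=0.0000 cont=2.9050 V=2.9050[hold]; j=4 S=260.6600 intr=0.0000 cont=0.0000 V=0.0000[hold]; j=5 S=374.9940 intr=0.0000 cont=0.0000 V=0.0000[hold]  S*(5)=87.5436
k=4: j=0 S=72.9877 intr=55.1523 cont=53.4098 V=55.1523[EX]; j=1 S=105.0025 intr=23.1375 cont=28.0084 V=28.0084[hold]; j=2 S=151.0600 intr=0.0000 cont=9.3295 V=9.3295[hold]; j=3 S=217.3199 intr=0.0000 cont=1.4546 V=1.4546[hold]; j=4 S=312.6435 intr=0.0000 cont=0.0000 V=0.0000[hold]  S*(4)=72.9877
k=3: j=0 S=87.5436 intr=40.5964 cont=41.2195 V=41.2195[hold]; j=1 S=125.9431 intr=2.1969 cont=18.5559 V=18.5559[hold]; j=2 S=181.1859 intr=0.0000 cont=5.3781 V=5.3781[hold]; j=3 S=260.6600 intr=0.0000 cont=0.7284 V=0.7284[hold]  S*(3)=-
k=2: j=0 S=105.0025 intr=23.1375 cont=29.6520 V=29.6520[hold]; j=1 S=151.0600 intr=0.0000 cont=11.9035 V=11.9035[hold]; j=2 S=217.3199 intr=0.0000 cont=3.0468 V=3.0468[hold]  S*(2)=-
k=1: j=0 S=125.9431 intr=2.1969 cont=20.6290 V=20.6290[hold]; j=1 S=181.1859 intr=0.0000 cont=7.4402 V=7.4402[hold]  S*(1)=-
k=0: j=0 S=151.0600 intr=0.0000 cont=13.9431 V=13.9431[hold]  S*(0)=-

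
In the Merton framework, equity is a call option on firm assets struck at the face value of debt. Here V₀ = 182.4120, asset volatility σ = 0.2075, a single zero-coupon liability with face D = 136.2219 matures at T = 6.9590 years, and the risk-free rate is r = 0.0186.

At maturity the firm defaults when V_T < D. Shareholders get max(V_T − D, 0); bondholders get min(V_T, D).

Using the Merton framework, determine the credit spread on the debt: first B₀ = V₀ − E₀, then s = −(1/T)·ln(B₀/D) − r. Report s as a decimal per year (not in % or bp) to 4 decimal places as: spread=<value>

Equity is a call on the firm's assets struck at D = 136.2219:
d₁ = [ln(V₀/D) + (r + σ²/2)T] / (σ√T)
   = [ln(182.4120/136.2219) + (0.0186 + 0.5·0.2075²)·6.9590] / (0.2075·√6.9590)
   = [0.291983 + 0.279252] / 0.547383 = 1.043573
d₂ = d₁ − σ√T = 1.043573 − 0.547383 = 0.496190
N(d₁) = 0.851658,  N(d₂) = 0.690120,  e^(−rT) = 0.878590
E₀ = V₀·N(d₁) − D·e^(−rT)·N(d₂)
   = 182.4120·0.851658 − 136.2219·0.878590·0.690120 = 72.757034
B₀ = V₀ − E₀ = 182.4120 − 72.757034 = 109.654966
spread = −(1/T)·ln(B₀/D) − r = −(1/6.9590)·ln(109.654966/136.2219) − 0.0186 = 0.01257494

spread=0.0126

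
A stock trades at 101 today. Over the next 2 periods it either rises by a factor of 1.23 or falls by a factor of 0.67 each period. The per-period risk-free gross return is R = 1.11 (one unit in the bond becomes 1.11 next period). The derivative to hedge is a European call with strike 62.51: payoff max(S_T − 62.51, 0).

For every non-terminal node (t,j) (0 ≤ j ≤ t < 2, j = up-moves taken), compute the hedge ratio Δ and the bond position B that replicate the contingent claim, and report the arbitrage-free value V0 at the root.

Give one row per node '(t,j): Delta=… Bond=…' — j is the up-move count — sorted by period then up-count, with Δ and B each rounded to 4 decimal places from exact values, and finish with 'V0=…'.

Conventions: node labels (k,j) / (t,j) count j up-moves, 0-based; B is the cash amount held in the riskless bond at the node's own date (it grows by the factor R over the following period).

Risk-neutral probability p* = (R−d)/(u−d) = (1.11−0.67)/(1.23−0.67) = 0.7857.
At maturity the claim pays: V(2,0)=0.0000, V(2,1)=20.7241, V(2,2)=90.2929
  t=1,j=0: stock 67.6700 → up 83.2341 (V=20.7241), down 45.3389 (V=0.0000). Price 14.6696; hedge Δ=0.5469, bond B=-22.3378.
  t=1,j=1: stock 124.2300 → up 152.8029 (V=90.2929), down 83.2341 (V=20.7241). Price 67.9147; hedge Δ=1.0000, bond B=-56.3153.
  t=0,j=0: stock 101.0000 → up 124.2300 (V=67.9147), down 67.6700 (V=14.6696). Price 50.9054; hedge Δ=0.9414, bond B=-44.1751.
Verification: the root portfolio costs Δ(0,0)·S0 + B(0,0) = 50.9054, matching V0.

(0,0): Delta=0.9414 Bond=-44.1751
(1,0): Delta=0.5469 Bond=-22.3378
(1,1): Delta=1.0000 Bond=-56.3153
V0=50.9054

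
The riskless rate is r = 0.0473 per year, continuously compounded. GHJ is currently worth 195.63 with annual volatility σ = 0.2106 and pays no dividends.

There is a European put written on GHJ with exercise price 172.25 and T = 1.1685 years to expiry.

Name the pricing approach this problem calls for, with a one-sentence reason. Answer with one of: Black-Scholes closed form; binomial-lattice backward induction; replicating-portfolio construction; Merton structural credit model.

framework: Black-Scholes closed form

Key observation: everything needed for the exact continuous-time valuation of the European put on GHJ (strike 172.25) is given, and no feature rules the closed form out.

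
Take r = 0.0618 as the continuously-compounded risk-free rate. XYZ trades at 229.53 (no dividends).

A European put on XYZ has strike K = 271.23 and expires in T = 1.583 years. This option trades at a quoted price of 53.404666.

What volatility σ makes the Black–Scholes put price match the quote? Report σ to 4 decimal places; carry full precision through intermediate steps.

At σ = 0.3784 the Black–Scholes value reproduces the quote:
σ√T = 0.3784·√1.583 = 0.476093
d₁ = (ln(S/K) + (r+σ²/2)T) / (σ√T) = (ln(229.53/271.23) + (0.0618+0.3784²/2)·1.583) / 0.476093 = (-0.166933 + 0.211162) / 0.476093 = 0.092898
d₂ = d₁ − σ√T = 0.092898 − 0.476093 = -0.383195
e^{−rT} = 0.906804
N(−d₁) = 0.462992,  N(−d₂) = 0.649212
V = K·e^{−rT}·N(−d₂) − S·N(−d₁) = 159.675276 − 106.270609 = 53.404666 (matching the quote); vega is positive throughout, so no other σ reproduces this price

sigma = 0.3784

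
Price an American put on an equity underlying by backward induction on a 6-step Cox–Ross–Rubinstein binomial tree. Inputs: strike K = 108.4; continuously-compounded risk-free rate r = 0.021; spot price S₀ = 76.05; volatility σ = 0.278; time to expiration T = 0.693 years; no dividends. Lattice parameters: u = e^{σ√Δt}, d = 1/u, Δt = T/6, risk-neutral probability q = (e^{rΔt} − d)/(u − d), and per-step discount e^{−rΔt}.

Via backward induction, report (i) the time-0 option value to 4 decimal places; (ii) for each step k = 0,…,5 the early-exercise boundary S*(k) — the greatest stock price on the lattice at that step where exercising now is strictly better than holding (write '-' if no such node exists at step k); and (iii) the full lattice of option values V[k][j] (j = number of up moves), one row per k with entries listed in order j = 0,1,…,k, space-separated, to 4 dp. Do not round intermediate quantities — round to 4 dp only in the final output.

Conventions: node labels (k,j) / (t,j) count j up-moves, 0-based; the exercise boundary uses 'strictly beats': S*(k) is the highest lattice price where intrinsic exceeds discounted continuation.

Δt=0.11550, u=1.09909, d=0.90985, q=0.48923, disc=e^(-rΔt)=0.99758
k=6 terminal: V=max(K-S,0) → 65.2572 56.2839 45.4442 32.3500 16.5323 0.0000 0.0000
k=5: j=0 S=47.4177 intr=60.9823 cont=60.7197 V=60.9823[EX]; j=1 S=57.2801 intr=51.1199 cont=50.8573 V=51.1199[EX]; j=2 S=69.1938 intr=39.2062 cont=38.9435 V=39.2062[EX]; j=3 S=83.5855 intr=24.8145 cont=24.5519 V=24.8145[EX]; j=4 S=100.9705 intr=7.4295 cont=8.4238 V=8.4238[hold]; j=5 S=121.9714 intr=0.0000 cont=0.0000 V=0.0000[hold]  S*(5)=83.5855
k=4: j=0 S=52.1161 intr=56.2839 cont=56.0213 V=56.2839[EX]; j=1 S=62.9558 intr=45.4442 cont=45.1816 V=45.4442[EX]; j=2 S=76.0500 intr=32.3500 cont=32.0874 V=32.3500[EX]; j=3 S=91.8677 intr=16.5323 cont=16.7550 V=16.7550[hold]; j=4 S=110.9753 intr=0.0000 cont=4.2922 V=4.2922[hold]  S*(4)=76.0500
k=3: j=0 S=57.2801 intr=51.1199 cont=50.8573 V=51.1199[EX]; j=1 S=69.1938 intr=39.2062 cont=38.9435 V=39.2062[EX]; j=2 S=83.5855 intr=24.8145 cont=24.6605 V=24.8145[EX]; j=3 S=100.9705 intr=7.4295 cont=10.6320 V=10.6320[hold]  S*(3)=83.5855
k=2: j=0 S=62.9558 intr=45.4442 cont=45.1816 V=45.4442[EX]; j=1 S=76.0500 intr=32.3500 cont=32.0874 V=32.3500[EX]; j=2 S=91.8677 intr=16.5323 cont=17.8327 V=17.8327[hold]  S*(2)=76.0500
k=1: j=0 S=69.1938 intr=39.2062 cont=38.9435 V=39.2062[EX]; j=1 S=83.5855 intr=24.8145 cont=25.1865 V=25.1865[hold]  S*(1)=69.1938
k=0: j=0 S=76.0500 intr=32.3500 cont=32.2690 V=32.3500[EX]  S*(0)=76.0500

price = 32.3500
boundary = 76.0500 69.1938 76.0500 83.5855 76.0500 83.5855
tree:
32.3500
39.2062 25.1865
45.4442 32.3500 17.8327
51.1199 39.2062 24.8145 10.6320
56.2839 45.4442 32.3500 16.7550 4.2922
60.9823 51.1199 39.2062 24.8145 8.4238 0.0000
65.2572 56.2839 45.4442 32.3500 16.5323 0.0000 0.0000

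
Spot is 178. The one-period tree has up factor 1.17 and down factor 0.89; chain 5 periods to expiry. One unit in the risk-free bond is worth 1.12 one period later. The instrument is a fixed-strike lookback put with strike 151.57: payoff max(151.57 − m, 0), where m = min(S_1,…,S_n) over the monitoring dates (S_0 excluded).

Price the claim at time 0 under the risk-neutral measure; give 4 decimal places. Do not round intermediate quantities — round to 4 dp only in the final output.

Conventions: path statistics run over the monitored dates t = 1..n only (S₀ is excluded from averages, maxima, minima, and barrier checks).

price = 0.2961

With p* = (R−d)/(u−d) = 0.8214, sum probability × payoff across the paths and divide by R^5.
Enumerate all 2^5 = 32 price paths (U = up ×1.17, D = down ×0.89); each path with k up-moves has probability p*^k·(1−p*)^(5−k).
DDDDD: m=99.3963, payoff=52.1737, prob=0.000182
UDDDD: m=130.6670, payoff=20.9030, prob=0.000835
DUDDD: m=130.6670, payoff=20.9030, prob=0.000835
UUDDD: m=171.7757, payoff=0.0000, prob=0.003842
DDUDD: m=130.6670, payoff=20.9030, prob=0.000835
UDUDD: m=171.7757, payoff=0.0000, prob=0.003842
DUUDD: m=158.4200, payoff=0.0000, prob=0.003842
UUUDD: m=208.2600, payoff=0.0000, prob=0.017674
DDDUD: m=125.4845, payoff=26.0855, prob=0.000835
UDDUD: m=164.9627, payoff=0.0000, prob=0.003842
DUDUD: m=158.4200, payoff=0.0000, prob=0.003842
UUDUD: m=208.2600, payoff=0.0000, prob=0.017674
DDUUD: m=140.9938, payoff=10.5762, prob=0.003842
UDUUD: m=185.3514, payoff=0.0000, prob=0.017674
DUUUD: m=158.4200, payoff=0.0000, prob=0.017674
UUUUD: m=208.2600, payoff=0.0000, prob=0.081300
DDDDU: m=111.6812, payoff=39.8888, prob=0.000835
UDDDU: m=146.8168, payoff=4.7532, prob=0.003842
DUDDU: m=146.8168, payoff=4.7532, prob=0.003842
UUDDU: m=193.0064, payoff=0.0000, prob=0.017674
DDUDU: m=140.9938, payoff=10.5762, prob=0.003842
UDUDU: m=185.3514, payoff=0.0000, prob=0.017674
DUUDU: m=158.4200, payoff=0.0000, prob=0.017674
UUUDU: m=208.2600, payoff=0.0000, prob=0.081300
DDDUU: m=125.4845, payoff=26.0855, prob=0.003842
UDDUU: m=164.9627, payoff=0.0000, prob=0.017674
DUDUU: m=158.4200, payoff=0.0000, prob=0.017674
UUDUU: m=208.2600, payoff=0.0000, prob=0.081300
DDUUU: m=140.9938, payoff=10.5762, prob=0.017674
UDUUU: m=185.3514, payoff=0.0000, prob=0.081300
DUUUU: m=158.4200, payoff=0.0000, prob=0.081300
UUUUU: m=208.2600, payoff=0.0000, prob=0.373981
Price = Σ prob·payoff / R^5 = 0.521900 / 1.762342 = 0.2961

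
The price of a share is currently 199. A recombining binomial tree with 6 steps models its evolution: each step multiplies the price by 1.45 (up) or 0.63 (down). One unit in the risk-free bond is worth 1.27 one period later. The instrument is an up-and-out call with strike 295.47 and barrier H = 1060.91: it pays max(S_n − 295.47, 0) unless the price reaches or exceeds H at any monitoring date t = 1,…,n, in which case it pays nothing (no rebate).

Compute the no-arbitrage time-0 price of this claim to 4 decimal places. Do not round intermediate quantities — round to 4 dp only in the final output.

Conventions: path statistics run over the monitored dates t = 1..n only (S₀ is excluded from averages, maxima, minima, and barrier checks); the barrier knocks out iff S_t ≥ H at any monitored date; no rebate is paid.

price = 41.9258

Under the martingale measure an up-move has probability p* = 0.7805; value the claim as the probability-weighted average of per-path payoffs, discounted 6 periods at R = 1.27.
Enumerate all 2^6 = 64 price paths (U = up ×1.45, D = down ×0.63); each path with k up-moves has probability p*^k·(1−p*)^(6−k).
DDDDDD: M=125.3700, payoff=0.0000, prob=0.000112
UDDDDD: M=288.5500, payoff=0.0000, prob=0.000398
DUDDDD: M=181.7865, payoff=0.0000, prob=0.000398
UUDDDD: M=418.3975, payoff=0.0000, prob=0.001414
DDUDDD: M=125.3700, payoff=0.0000, prob=0.000398
UDUDDD: M=288.5500, payoff=0.0000, prob=0.001414
DUUDDD: M=263.5904, payoff=0.0000, prob=0.001414
UUUDDD: M=606.6764, payoff=0.0000, prob=0.005029
DDDUDD: M=125.3700, payoff=0.0000, prob=0.000398
UDDUDD: M=288.5500, payoff=0.0000, prob=0.001414
DUDUDD: M=181.7865, payoff=0.0000, prob=0.001414
UUDUDD: M=418.3975, payoff=0.0000, prob=0.005029
DDUUDD: M=166.0620, payoff=0.0000, prob=0.001414
UDUUDD: M=382.2061, payoff=0.0000, prob=0.005029
DUUUDD: M=382.2061, payoff=0.0000, prob=0.005029
UUUUDD: M=879.6807, payoff=53.6753, prob=0.017881
DDDDUD: M=125.3700, payoff=0.0000, prob=0.000398
UDDDUD: M=288.5500, payoff=0.0000, prob=0.001414
DUDDUD: M=181.7865, payoff=0.0000, prob=0.001414
UUDDUD: M=418.3975, payoff=0.0000, prob=0.005029
DDUDUD: M=125.3700, payoff=0.0000, prob=0.001414
UDUDUD: M=288.5500, payoff=0.0000, prob=0.005029
DUUDUD: M=263.5904, payoff=0.0000, prob=0.005029
UUUDUD: M=606.6764, payoff=53.6753, prob=0.017881
DDDUUD: M=125.3700, payoff=0.0000, prob=0.001414
UDDUUD: M=288.5500, payoff=0.0000, prob=0.005029
DUDUUD: M=240.7899, payoff=0.0000, prob=0.005029
UUDUUD: M=554.1989, payoff=53.6753, prob=0.017881
DDUUUD: M=240.7899, payoff=0.0000, prob=0.005029
UDUUUD: M=554.1989, payoff=53.6753, prob=0.017881
DUUUUD: M=554.1989, payoff=53.6753, prob=0.017881
UUUUUD: M=1275.5371, payoff=0.0000, prob=0.063575
DDDDDU: M=125.3700, payoff=0.0000, prob=0.000398
UDDDDU: M=288.5500, payoff=0.0000, prob=0.001414
DUDDDU: M=181.7865, payoff=0.0000, prob=0.001414
UUDDDU: M=418.3975, payoff=0.0000, prob=0.005029
DDUDDU: M=125.3700, payoff=0.0000, prob=0.001414
UDUDDU: M=288.5500, payoff=0.0000, prob=0.005029
DUUDDU: M=263.5904, payoff=0.0000, prob=0.005029
UUUDDU: M=606.6764, payoff=53.6753, prob=0.017881
DDDUDU: M=125.3700, payoff=0.0000, prob=0.001414
UDDUDU: M=288.5500, payoff=0.0000, prob=0.005029
DUDUDU: M=181.7865, payoff=0.0000, prob=0.005029
UUDUDU: M=418.3975, payoff=53.6753, prob=0.017881
DDUUDU: M=166.0620, payoff=0.0000, prob=0.005029
UDUUDU: M=382.2061, payoff=53.6753, prob=0.017881
DUUUDU: M=382.2061, payoff=53.6753, prob=0.017881
UUUUDU: M=879.6807, payoff=508.1184, prob=0.063575
DDDDUU: M=125.3700, payoff=0.0000, prob=0.001414
UDDDUU: M=288.5500, payoff=0.0000, prob=0.005029
DUDDUU: M=181.7865, payoff=0.0000, prob=0.005029
UUDDUU: M=418.3975, payoff=53.6753, prob=0.017881
DDUDUU: M=151.6976, payoff=0.0000, prob=0.005029
UDUDUU: M=349.1453, payoff=53.6753, prob=0.017881
DUUDUU: M=349.1453, payoff=53.6753, prob=0.017881
UUUDUU: M=803.5884, payoff=508.1184, prob=0.063575
DDDUUU: M=151.6976, payoff=0.0000, prob=0.005029
UDDUUU: M=349.1453, payoff=53.6753, prob=0.017881
DUDUUU: M=349.1453, payoff=53.6753, prob=0.017881
UUDUUU: M=803.5884, payoff=508.1184, prob=0.063575
DDUUUU: M=349.1453, payoff=53.6753, prob=0.017881
UDUUUU: M=803.5884, payoff=508.1184, prob=0.063575
DUUUUU: M=803.5884, payoff=508.1184, prob=0.063575
UUUUUU: M=1849.5288, payoff=0.0000, prob=0.226046
Price = Σ prob·payoff / R^6 = 175.915384 / 4.195873 = 41.9258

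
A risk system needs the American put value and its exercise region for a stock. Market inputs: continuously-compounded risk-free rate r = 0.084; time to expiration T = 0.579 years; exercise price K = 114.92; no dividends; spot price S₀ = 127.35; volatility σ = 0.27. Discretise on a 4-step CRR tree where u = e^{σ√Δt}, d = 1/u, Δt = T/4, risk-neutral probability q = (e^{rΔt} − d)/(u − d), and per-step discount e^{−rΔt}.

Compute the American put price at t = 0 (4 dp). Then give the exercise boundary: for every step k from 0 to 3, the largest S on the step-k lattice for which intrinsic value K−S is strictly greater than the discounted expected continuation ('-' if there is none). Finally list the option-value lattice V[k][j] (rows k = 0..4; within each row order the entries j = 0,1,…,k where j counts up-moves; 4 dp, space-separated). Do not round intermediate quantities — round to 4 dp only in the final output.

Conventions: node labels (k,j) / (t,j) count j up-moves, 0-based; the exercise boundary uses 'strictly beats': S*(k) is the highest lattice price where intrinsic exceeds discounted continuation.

price = 3.8200
boundary = - - - 93.5753
tree:
3.8200
7.0386 1.0964
12.5564 2.3804 0.0000
21.3447 5.1683 0.0000 0.0000
30.4799 11.2212 0.0000 0.0000 0.0000

Δt=0.14475  u=1.10819  d=0.90238  q=0.53378  discount=0.98791
step 4 (expiry): payoffs max(K−S,0) = 30.4799 11.2212 0.0000 0.0000 0.0000
step 3: (k=3,j=0): S=93.5753, K−S=21.3447, hold=19.9559 ⇒ V=21.3447 exercise | (k=3,j=1): S=114.9176, K−S=0.0024, hold=5.1683 ⇒ V=5.1683 continue | (k=3,j=2): S=141.1275, K−S=0.0000, hold=0.0000 ⇒ V=0.0000 continue | (k=3,j=3): S=173.3152, K−S=0.0000, hold=0.0000 ⇒ V=0.0000 continue  boundary S*=93.5753
step 2: (k=2,j=0): S=103.6988, K−S=11.2212, hold=12.5564 ⇒ V=12.5564 continue | (k=2,j=1): S=127.3500, K−S=0.0000, hold=2.3804 ⇒ V=2.3804 continue | (k=2,j=2): S=156.3954, K−S=0.0000, hold=0.0000 ⇒ V=0.0000 continue  boundary S*=-
step 1: (k=1,j=0): S=114.9176, K−S=0.0024, hold=7.0386 ⇒ V=7.0386 continue | (k=1,j=1): S=141.1275, K−S=0.0000, hold=1.0964 ⇒ V=1.0964 continue  boundary S*=-
step 0: (k=0,j=0): S=127.3500, K−S=0.0000, hold=3.8200 ⇒ V=3.8200 continue  boundary S*=-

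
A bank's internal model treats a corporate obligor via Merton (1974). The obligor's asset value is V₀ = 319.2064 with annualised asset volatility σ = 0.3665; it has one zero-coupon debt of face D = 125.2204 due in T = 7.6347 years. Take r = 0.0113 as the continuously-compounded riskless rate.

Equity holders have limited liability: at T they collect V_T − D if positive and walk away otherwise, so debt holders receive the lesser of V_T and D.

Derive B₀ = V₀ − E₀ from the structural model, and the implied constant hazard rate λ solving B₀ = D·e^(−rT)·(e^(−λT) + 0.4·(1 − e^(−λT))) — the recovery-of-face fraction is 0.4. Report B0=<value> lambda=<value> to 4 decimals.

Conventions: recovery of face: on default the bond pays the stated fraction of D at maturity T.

Work the structural quantities from V₀ = 319.2064 against face 125.2204:
d₁ = [ln(V₀/D) + (r + σ²/2)T] / (σ√T)
   = [ln(319.2064/125.2204) + (0.0113 + 0.5·0.3665²)·7.6347] / (0.3665·√7.6347)
   = [0.935763 + 0.599027] / 1.012675 = 1.515580
d₂ = d₁ − σ√T = 1.515580 − 1.012675 = 0.502905
N(d₁) = 0.935187,  N(d₂) = 0.692485,  e^(−rT) = 0.917345
E₀ = V₀·N(d₁) − D·e^(−rT)·N(d₂)
   = 319.2064·0.935187 − 125.2204·0.917345·0.692485 = 218.971863
B₀ = V₀ − E₀ = 319.2064 − 218.971863 = 100.234537
e^(−λT) = (B₀·e^(rT)/D − 0.4)/(1 − 0.4) = (100.2345·1.090103/125.2204 − 0.4)/0.6 = 0.78764803
λ = −ln(0.78764803)/7.6347 = 0.031266

B0=100.2345 lambda=0.0313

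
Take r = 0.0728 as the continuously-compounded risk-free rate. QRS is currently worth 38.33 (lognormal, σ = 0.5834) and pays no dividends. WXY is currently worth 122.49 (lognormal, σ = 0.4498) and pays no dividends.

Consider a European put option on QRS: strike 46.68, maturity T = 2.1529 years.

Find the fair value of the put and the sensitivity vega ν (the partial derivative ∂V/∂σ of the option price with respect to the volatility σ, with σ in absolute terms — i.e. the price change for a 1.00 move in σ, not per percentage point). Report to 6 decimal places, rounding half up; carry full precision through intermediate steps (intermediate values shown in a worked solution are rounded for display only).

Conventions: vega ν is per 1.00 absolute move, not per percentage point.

price = 13.764914
ν = 20.867087

σ√T = 0.5834·√2.1529 = 0.856009
d₁ = (ln(S/K) + (r+σ²/2)T) / (σ√T) = (ln(38.33/46.68) + (0.0728+0.5834²/2)·2.1529) / 0.856009 = (-0.197083 + 0.523107) / 0.856009 = 0.380865
d₂ = d₁ − σ√T = 0.380865 − 0.856009 = -0.475144
e^{−rT} = 0.854934
N(−d₁) = 0.351652,  N(−d₂) = 0.682658
Put price V = K·e^{−rT}·N(−d₂) − S·N(−d₁) = 27.243723 − 13.478809 = 13.764914
φ(d₁) = (1/√(2π))·e^{−d₁²/2} = 0.371032
ν = S·φ(d₁)·√T = 20.867087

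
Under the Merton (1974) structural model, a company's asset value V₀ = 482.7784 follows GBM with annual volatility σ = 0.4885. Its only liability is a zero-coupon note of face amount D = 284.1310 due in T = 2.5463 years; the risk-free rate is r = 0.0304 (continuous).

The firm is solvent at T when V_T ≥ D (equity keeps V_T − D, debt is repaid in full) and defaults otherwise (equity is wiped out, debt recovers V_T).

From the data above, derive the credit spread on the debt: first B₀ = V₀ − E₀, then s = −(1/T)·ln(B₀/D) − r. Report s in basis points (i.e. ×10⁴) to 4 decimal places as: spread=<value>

Equity is a call on the firm's assets struck at D = 284.1310:
d₁ = [ln(V₀/D) + (r + σ²/2)T] / (σ√T)
   = [ln(482.7784/284.1310) + (0.0304 + 0.5·0.4885²)·2.5463] / (0.4885·√2.5463)
   = [0.530122 + 0.381222] / 0.779506 = 1.169131
d₂ = d₁ − σ√T = 1.169131 − 0.779506 = 0.389625
N(d₁) = 0.878825,  N(d₂) = 0.651593,  e^(−rT) = 0.925513
E₀ = V₀·N(d₁) − D·e^(−rT)·N(d₂)
   = 482.7784·0.878825 − 284.1310·0.925513·0.651593 = 252.930142
B₀ = V₀ − E₀ = 482.7784 − 252.930142 = 229.848258
spread = −(1/T)·ln(B₀/D) − r = −(1/2.5463)·ln(229.848258/284.1310) − 0.0304 = 0.05286437
in basis points: 0.05286437 × 10⁴ = 528.6437 bp

spread=528.6437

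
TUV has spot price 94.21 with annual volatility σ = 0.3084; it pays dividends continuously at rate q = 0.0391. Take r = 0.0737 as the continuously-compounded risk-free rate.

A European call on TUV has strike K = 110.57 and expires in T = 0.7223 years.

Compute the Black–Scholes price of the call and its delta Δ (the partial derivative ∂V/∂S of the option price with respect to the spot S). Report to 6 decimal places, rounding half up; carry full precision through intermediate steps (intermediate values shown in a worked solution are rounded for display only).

price = 4.935962
Δ = 0.340545

σ√T = 0.3084·√0.7223 = 0.262104
d₁ = (ln(S/K) + (r−q+σ²/2)T) / (σ√T) = (ln(94.21/110.57) + (0.0737−0.0391+0.3084²/2)·0.7223) / 0.262104 = (-0.160122 + 0.059341) / 0.262104 = -0.384511
d₂ = d₁ − σ√T = -0.384511 − 0.262104 = -0.646615
e^{−rT} = 0.948159
e^{−qT} = 0.972153
N(d₁) = 0.350300,  N(d₂) = 0.258941
Call price V = S·e^{−qT}·N(d₁) − K·e^{−rT}·N(d₂) = 32.082762 − 27.146801 = 4.935962
Δ = e^{−qT}·N(d₁) = 0.340545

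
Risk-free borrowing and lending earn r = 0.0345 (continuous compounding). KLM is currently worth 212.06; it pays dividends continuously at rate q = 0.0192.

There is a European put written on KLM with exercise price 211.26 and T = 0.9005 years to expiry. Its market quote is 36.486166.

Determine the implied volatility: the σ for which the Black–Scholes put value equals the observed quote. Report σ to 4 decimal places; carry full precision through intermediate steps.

At σ = 0.4938 the Black–Scholes value reproduces the quote:
σ√T = 0.4938·√0.9005 = 0.468590
d₁ = (ln(S/K) + (r−q+σ²/2)T) / (σ√T) = (ln(212.06/211.26) + (0.0345−0.0192+0.4938²/2)·0.9005) / 0.468590 = (0.003780 + 0.123566) / 0.468590 = 0.271763
d₂ = d₁ − σ√T = 0.271763 − 0.468590 = -0.196827
e^{−rT} = 0.969410
e^{−qT} = 0.982859
N(−d₁) = 0.392902,  N(−d₂) = 0.578018
V = K·e^{−rT}·N(−d₂) − S·e^{−qT}·N(−d₁) = 118.376798 − 81.890631 = 36.486166 (the observed quote) — the price is monotone increasing in volatility, hence this σ is the only solution

sigma = 0.4938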